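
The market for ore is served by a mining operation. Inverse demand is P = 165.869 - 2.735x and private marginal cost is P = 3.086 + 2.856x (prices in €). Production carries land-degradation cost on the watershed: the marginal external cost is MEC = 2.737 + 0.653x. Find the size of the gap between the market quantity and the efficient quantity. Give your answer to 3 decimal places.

Market equilibrium (private): 3.086 + 2.856x = 165.869 - 2.735x → x_m = 29.1152.
Social marginal cost = private MC + MEC = 5.823 + 3.509x.
Set SMC = demand: 5.823 + 3.509x = 165.869 - 2.735x → x* = 25.6320.
Gap = |29.1152 − 25.6320| = 3.4832.

3.483 units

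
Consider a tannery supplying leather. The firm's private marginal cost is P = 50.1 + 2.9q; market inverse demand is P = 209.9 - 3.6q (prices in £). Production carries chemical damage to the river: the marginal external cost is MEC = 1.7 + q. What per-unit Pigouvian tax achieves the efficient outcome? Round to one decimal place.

tax = £22.8 per unit

Social marginal cost = private MC + MEC = 51.8 + 3.9q.
Set SMC = demand: 51.8 + 3.9q = 209.9 - 3.6q → q* = 21.0800.
The Pigouvian tax equals MEC at q*: 1.7 + 1.0×21.0800 = 22.7800.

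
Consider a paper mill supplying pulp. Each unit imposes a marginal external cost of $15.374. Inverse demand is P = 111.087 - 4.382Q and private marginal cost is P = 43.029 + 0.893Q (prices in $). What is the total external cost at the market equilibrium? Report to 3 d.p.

$198.355

Market equilibrium (private): 43.029 + 0.893Q = 111.087 - 4.382Q → Q_m = 12.9020.
Total external cost = MEC × Q_m = 15.374 × 12.9020 = 198.3553.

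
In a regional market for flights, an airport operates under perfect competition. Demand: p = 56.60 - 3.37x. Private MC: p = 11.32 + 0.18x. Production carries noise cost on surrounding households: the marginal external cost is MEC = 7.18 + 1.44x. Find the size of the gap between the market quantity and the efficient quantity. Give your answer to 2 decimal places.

Market equilibrium (private): 11.32 + 0.18x = 56.60 - 3.37x → x_m = 12.7549.
Social marginal cost = private MC + MEC = 18.50 + 1.62x.
Set SMC = demand: 18.50 + 1.62x = 56.60 - 3.37x → x* = 7.6353.
Gap = |12.7549 − 7.6353| = 5.1196.

5.12 units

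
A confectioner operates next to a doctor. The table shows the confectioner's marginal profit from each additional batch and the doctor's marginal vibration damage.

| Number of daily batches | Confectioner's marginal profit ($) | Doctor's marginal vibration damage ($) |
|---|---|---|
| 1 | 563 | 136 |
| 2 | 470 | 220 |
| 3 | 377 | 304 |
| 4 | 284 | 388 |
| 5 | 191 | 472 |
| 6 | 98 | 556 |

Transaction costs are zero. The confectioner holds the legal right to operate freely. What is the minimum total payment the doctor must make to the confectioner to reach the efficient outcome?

Left alone the confectioner would choose level 6 (marginal profit stays positive).
Efficient level: k* = 3 (marginal profit ≥ marginal vibration damage through 3).
The doctor must at least cover the confectioner's forgone profit from cutting 6→3: 284 + 191 + 98 = 573.

$573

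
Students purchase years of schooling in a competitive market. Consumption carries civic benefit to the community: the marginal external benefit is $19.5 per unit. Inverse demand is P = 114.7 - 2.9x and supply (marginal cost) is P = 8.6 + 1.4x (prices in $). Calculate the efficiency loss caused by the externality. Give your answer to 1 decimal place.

DWL = $44.2

Market equilibrium (private): 8.6 + 1.4x = 114.7 - 2.9x → x_m = 24.6744.
Social marginal benefit = demand + MEB = 134.2 - 2.9x.
Set SMB = MC: 134.2 - 2.9x = 8.6 + 1.4x → x* = 29.2093.
The welfare-loss triangle has base |x_m − x*| and height MEB(x_m) (the vertical gap between SMB and MC is zero at x* and MEB at x_m).
DWL = ½ × 4.5349 × 19.5000 = 44.2153.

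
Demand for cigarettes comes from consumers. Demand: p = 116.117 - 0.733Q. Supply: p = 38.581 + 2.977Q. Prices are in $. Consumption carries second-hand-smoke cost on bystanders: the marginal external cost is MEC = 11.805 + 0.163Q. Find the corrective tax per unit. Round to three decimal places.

tax = $14.571 per unit

Social marginal benefit = demand − MEC = 104.312 - 0.896Q.
Set SMB = MC: 104.312 - 0.896Q = 38.581 + 2.977Q → Q* = 16.9716.
The Pigouvian tax equals MEC at Q*: 11.805 + 0.163×16.9716 = 14.5714.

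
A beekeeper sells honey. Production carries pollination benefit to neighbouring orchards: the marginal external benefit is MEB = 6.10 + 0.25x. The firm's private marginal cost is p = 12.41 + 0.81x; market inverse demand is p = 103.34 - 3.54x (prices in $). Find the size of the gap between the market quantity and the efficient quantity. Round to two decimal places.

Market equilibrium (private): 12.41 + 0.81x = 103.34 - 3.54x → x_m = 20.9034.
Social marginal cost = private MC − MEB = 6.31 + 0.56x.
Set SMC = demand: 6.31 + 0.56x = 103.34 - 3.54x → x* = 23.6659.
Gap = |20.9034 − 23.6659| = 2.7625.

2.76 units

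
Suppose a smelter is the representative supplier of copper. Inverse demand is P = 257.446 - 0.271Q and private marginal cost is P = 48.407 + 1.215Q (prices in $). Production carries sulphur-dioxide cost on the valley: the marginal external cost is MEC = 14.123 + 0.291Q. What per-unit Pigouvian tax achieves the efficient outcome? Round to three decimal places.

Social marginal cost = private MC + MEC = 62.530 + 1.506Q.
Set SMC = demand: 62.530 + 1.506Q = 257.446 - 0.271Q → Q* = 109.6882.
The Pigouvian tax equals MEC at Q*: 14.123 + 0.291×109.6882 = 46.0423.

tax = $46.042 per unit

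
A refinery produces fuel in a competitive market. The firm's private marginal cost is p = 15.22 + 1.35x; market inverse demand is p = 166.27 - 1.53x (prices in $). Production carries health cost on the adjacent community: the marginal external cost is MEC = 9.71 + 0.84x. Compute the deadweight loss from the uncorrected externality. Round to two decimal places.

Market equilibrium (private): 15.22 + 1.35x = 166.27 - 1.53x → x_m = 52.4479.
Social marginal cost = private MC + MEC = 24.93 + 2.19x.
Set SMC = demand: 24.93 + 2.19x = 166.27 - 1.53x → x* = 37.9946.
The welfare-loss triangle has base |x_m − x*| and height MEC(x_m) (the vertical gap between SMC and demand is zero at x* and MEC at x_m).
DWL = ½ × 14.4533 × 53.7663 = 388.5502.

DWL = $388.55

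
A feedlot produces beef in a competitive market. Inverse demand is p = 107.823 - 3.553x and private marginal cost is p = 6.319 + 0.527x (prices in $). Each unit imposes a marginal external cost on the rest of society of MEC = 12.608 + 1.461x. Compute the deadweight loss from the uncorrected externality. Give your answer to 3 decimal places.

Market equilibrium (private): 6.319 + 0.527x = 107.823 - 3.553x → x_m = 24.8784.
Social marginal cost = private MC + MEC = 18.927 + 1.988x.
Set SMC = demand: 18.927 + 1.988x = 107.823 - 3.553x → x* = 16.0433.
Height of the DWL triangle at x_m is SMC(x_m) − demand(x_m) = MEC(x_m) = 48.9554.
DWL = ½ × 8.8351 × 48.9554 = 216.2629.

DWL = $216.263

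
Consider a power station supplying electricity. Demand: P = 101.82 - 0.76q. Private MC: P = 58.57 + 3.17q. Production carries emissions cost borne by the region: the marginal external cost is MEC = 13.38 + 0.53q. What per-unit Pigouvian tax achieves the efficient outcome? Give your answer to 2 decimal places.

Social marginal cost = private MC + MEC = 71.95 + 3.70q.
Set SMC = demand: 71.95 + 3.70q = 101.82 - 0.76q → q* = 6.6973.
The Pigouvian tax equals MEC at q*: 13.38 + 0.53×6.6973 = 16.9296.

tax = 16.93 per unit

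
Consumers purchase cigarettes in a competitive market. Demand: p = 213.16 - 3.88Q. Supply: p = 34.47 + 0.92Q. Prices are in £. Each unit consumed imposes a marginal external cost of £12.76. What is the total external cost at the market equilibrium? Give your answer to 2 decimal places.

Market equilibrium (private): 34.47 + 0.92Q = 213.16 - 3.88Q → Q_m = 37.2271.
Total external cost = MEC × Q_m = 12.76 × 37.2271 = 475.0178.

£475.02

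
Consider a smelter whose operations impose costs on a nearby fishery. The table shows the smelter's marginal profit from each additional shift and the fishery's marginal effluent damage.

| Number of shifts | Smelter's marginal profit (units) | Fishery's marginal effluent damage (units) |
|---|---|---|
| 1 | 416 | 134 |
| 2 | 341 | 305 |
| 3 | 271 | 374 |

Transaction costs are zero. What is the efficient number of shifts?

2

Bargaining reaches the level where marginal profit last exceeds marginal effluent damage.
That holds through level 2 (341 ≥ 305) but not at 3 (271 < 374).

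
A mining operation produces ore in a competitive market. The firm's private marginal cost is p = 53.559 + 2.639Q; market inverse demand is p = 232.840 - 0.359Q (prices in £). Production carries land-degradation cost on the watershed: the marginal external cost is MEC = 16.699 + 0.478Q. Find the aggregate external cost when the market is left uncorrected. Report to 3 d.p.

Market equilibrium (private): 53.559 + 2.639Q = 232.840 - 0.359Q → Q_m = 59.8002.
Total external cost = ∫₀^{Q_m} (16.699 + 0.478Q) dQ = 16.699×59.8002 + ½×0.478×59.8002² = 1853.2828.

£1853.283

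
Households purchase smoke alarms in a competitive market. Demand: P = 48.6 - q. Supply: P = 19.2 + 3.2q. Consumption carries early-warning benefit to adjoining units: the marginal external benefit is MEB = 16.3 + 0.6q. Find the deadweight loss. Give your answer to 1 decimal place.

DWL = 58.4

Market equilibrium (private): 19.2 + 3.2q = 48.6 - q → q_m = 7.0000.
Social marginal benefit = demand + MEB = 64.9 - 0.4q.
Set SMB = MC: 64.9 - 0.4q = 19.2 + 3.2q → q* = 12.6944.
Between q* and q_m the wedge SMB − MC runs linearly from 0 to MEB(q_m), so the loss is a triangle.
DWL = ½ × 5.6944 × 20.5000 = 58.3676.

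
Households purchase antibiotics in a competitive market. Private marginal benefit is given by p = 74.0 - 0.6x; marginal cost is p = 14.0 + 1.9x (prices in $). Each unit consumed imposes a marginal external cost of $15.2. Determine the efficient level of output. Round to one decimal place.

x* = 17.9

Social marginal benefit = demand − MEC = 58.8 - 0.6x.
Set SMB = MC: 58.8 - 0.6x = 14.0 + 1.9x → x* = 17.9200.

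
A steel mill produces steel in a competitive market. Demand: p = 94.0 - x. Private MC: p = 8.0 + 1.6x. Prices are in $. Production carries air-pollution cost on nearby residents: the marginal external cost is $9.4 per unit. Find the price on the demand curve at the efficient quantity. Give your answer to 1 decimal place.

Social marginal cost = private MC + MEC = 17.4 + 1.6x.
Set SMC = demand: 17.4 + 1.6x = 94.0 - x → x* = 29.4615.
Consumer price on the demand curve at x*: 94.0 − 1.0×29.4615 = 64.5385.

P = $64.5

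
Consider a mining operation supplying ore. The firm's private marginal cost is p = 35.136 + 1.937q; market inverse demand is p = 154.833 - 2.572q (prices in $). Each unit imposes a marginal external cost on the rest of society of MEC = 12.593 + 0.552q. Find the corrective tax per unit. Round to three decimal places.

tax = $24.275 per unit

Social marginal cost = private MC + MEC = 47.729 + 2.489q.
Set SMC = demand: 47.729 + 2.489q = 154.833 - 2.572q → q* = 21.1626.
The Pigouvian tax equals MEC at q*: 12.593 + 0.552×21.1626 = 24.2748.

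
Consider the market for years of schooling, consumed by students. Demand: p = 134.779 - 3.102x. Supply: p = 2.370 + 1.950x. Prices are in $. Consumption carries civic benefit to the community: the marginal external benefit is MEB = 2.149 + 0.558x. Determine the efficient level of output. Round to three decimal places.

x* = 29.942

Social marginal benefit = demand + MEB = 136.928 - 2.544x.
Set SMB = MC: 136.928 - 2.544x = 2.370 + 1.950x → x* = 29.9417.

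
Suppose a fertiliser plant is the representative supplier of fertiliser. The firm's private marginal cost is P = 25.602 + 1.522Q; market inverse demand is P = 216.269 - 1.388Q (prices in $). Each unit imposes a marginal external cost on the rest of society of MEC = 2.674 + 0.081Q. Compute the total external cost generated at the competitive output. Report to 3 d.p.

$349.072

Market equilibrium (private): 25.602 + 1.522Q = 216.269 - 1.388Q → Q_m = 65.5213.
Total external cost = ∫₀^{Q_m} (2.674 + 0.081Q) dQ = 2.674×65.5213 + ½×0.081×65.5213² = 349.0721.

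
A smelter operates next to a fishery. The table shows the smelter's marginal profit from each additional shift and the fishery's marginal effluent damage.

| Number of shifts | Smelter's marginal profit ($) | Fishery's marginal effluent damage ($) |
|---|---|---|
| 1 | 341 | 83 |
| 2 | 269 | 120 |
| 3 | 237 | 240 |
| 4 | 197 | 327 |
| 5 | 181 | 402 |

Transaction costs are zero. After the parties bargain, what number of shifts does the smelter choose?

2

Bargaining reaches the level where marginal profit last exceeds marginal effluent damage.
That holds through level 2 (269 ≥ 120) but not at 3 (237 < 240).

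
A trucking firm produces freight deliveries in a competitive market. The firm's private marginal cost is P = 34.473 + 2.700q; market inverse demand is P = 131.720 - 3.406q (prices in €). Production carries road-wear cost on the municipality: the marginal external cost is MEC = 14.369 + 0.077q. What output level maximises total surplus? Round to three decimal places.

Social marginal cost = private MC + MEC = 48.842 + 2.777q.
Set SMC = demand: 48.842 + 2.777q = 131.720 - 3.406q → q* = 13.4042.

q* = 13.404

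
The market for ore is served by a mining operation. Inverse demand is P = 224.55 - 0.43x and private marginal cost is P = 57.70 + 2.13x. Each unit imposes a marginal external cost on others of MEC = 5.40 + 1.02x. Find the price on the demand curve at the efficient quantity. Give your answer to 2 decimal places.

Social marginal cost = private MC + MEC = 63.10 + 3.15x.
Set SMC = demand: 63.10 + 3.15x = 224.55 - 0.43x → x* = 45.0978.
Consumer price on the demand curve at x*: 224.55 − 0.43×45.0978 = 205.1579.

P = 205.16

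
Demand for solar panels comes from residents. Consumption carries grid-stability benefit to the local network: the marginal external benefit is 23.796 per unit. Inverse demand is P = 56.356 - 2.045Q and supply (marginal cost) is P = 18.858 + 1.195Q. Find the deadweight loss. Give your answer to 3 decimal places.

DWL = 87.384

Market equilibrium (private): 18.858 + 1.195Q = 56.356 - 2.045Q → Q_m = 11.5735.
Social marginal benefit = demand + MEB = 80.152 - 2.045Q.
Set SMB = MC: 80.152 - 2.045Q = 18.858 + 1.195Q → Q* = 18.9179.
The welfare-loss triangle has base |Q_m − Q*| and height MEB(Q_m) (the vertical gap between SMB and MC is zero at Q* and MEB at Q_m).
DWL = ½ × 7.3444 × 23.7960 = 87.3837.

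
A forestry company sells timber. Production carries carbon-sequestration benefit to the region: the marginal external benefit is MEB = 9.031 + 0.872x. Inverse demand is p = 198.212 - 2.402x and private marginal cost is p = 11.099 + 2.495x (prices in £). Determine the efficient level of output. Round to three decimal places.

x* = 48.731

Social marginal cost = private MC − MEB = 2.068 + 1.623x.
Set SMC = demand: 2.068 + 1.623x = 198.212 - 2.402x → x* = 48.7314.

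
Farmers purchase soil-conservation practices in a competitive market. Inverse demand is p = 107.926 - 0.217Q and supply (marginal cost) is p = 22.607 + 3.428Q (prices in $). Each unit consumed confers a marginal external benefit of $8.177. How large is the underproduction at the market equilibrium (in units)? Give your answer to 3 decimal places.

2.243 units

Market equilibrium (private): 22.607 + 3.428Q = 107.926 - 0.217Q → Q_m = 23.4071.
Social marginal benefit = demand + MEB = 116.103 - 0.217Q.
Set SMB = MC: 116.103 - 0.217Q = 22.607 + 3.428Q → Q* = 25.6505.
Gap = |23.4071 − 25.6505| = 2.2434.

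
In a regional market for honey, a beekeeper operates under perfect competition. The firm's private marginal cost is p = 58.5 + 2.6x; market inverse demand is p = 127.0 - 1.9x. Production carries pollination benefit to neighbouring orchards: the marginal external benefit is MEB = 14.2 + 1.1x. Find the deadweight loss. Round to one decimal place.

DWL = 140.8

Market equilibrium (private): 58.5 + 2.6x = 127.0 - 1.9x → x_m = 15.2222.
Social marginal cost = private MC − MEB = 44.3 + 1.5x.
Set SMC = demand: 44.3 + 1.5x = 127.0 - 1.9x → x* = 24.3235.
Between x* and x_m the wedge demand − SMC runs linearly from 0 to MEB(x_m), so the loss is a triangle.
DWL = ½ × 9.1013 × 30.9444 = 140.8171.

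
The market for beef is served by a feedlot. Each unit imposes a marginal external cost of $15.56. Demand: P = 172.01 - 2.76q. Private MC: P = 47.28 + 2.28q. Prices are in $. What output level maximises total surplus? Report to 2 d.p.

q* = 21.66

Social marginal cost = private MC + MEC = 62.84 + 2.28q.
Set SMC = demand: 62.84 + 2.28q = 172.01 - 2.76q → q* = 21.6607.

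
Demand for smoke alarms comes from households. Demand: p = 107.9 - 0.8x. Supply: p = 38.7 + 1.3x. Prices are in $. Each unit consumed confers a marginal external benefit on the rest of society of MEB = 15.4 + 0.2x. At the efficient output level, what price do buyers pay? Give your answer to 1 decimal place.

P = $72.3

Social marginal benefit = demand + MEB = 123.3 - 0.6x.
Set SMB = MC: 123.3 - 0.6x = 38.7 + 1.3x → x* = 44.5263.
Consumer price on the demand curve at x*: 107.9 − 0.8×44.5263 = 72.2790.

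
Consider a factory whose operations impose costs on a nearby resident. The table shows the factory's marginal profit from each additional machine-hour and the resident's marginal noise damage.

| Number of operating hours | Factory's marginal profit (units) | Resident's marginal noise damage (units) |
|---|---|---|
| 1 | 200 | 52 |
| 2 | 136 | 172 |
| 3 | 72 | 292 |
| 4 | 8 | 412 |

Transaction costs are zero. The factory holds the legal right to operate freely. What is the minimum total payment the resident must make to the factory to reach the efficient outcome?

216

Left alone the factory would choose level 4 (marginal profit stays positive).
Efficient level: k* = 1 (marginal profit ≥ marginal noise damage through 1).
The resident must at least cover the factory's forgone profit from cutting 4→1: 136 + 72 + 8 = 216.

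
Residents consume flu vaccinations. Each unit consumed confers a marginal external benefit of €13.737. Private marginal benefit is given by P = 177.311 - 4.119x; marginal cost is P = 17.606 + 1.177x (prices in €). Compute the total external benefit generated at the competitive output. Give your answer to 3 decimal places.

€414.250

Market equilibrium (private): 17.606 + 1.177x = 177.311 - 4.119x → x_m = 30.1558.
Total external benefit = MEB × x_m = 13.737 × 30.1558 = 414.2502.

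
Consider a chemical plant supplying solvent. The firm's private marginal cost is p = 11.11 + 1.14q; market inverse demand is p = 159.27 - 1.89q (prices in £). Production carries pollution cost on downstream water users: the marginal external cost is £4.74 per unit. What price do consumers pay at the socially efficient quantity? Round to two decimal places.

Social marginal cost = private MC + MEC = 15.85 + 1.14q.
Set SMC = demand: 15.85 + 1.14q = 159.27 - 1.89q → q* = 47.3333.
Consumer price on the demand curve at q*: 159.27 − 1.89×47.3333 = 69.8101.

P = £69.81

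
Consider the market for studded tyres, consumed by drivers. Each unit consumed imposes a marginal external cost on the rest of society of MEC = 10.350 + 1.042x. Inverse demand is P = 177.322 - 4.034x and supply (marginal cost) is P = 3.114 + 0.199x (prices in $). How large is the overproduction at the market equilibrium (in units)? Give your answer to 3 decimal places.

10.092 units

Market equilibrium (private): 3.114 + 0.199x = 177.322 - 4.034x → x_m = 41.1547.
Social marginal benefit = demand − MEC = 166.972 - 5.076x.
Set SMB = MC: 166.972 - 5.076x = 3.114 + 0.199x → x* = 31.0631.
Gap = |41.1547 − 31.0631| = 10.0916.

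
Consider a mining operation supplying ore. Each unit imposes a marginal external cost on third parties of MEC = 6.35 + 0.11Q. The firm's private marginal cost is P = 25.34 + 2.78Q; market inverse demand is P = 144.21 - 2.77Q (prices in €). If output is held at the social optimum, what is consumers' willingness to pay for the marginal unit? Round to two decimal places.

Social marginal cost = private MC + MEC = 31.69 + 2.89Q.
Set SMC = demand: 31.69 + 2.89Q = 144.21 - 2.77Q → Q* = 19.8799.
Consumer price on the demand curve at Q*: 144.21 − 2.77×19.8799 = 89.1427.

P = €89.14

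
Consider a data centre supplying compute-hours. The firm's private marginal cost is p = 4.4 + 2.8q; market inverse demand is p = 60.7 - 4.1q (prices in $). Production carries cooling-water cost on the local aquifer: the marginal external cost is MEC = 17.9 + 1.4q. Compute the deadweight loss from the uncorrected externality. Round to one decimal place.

Market equilibrium (private): 4.4 + 2.8q = 60.7 - 4.1q → q_m = 8.1594.
Social marginal cost = private MC + MEC = 22.3 + 4.2q.
Set SMC = demand: 22.3 + 4.2q = 60.7 - 4.1q → q* = 4.6265.
The welfare-loss triangle has base |q_m − q*| and height MEC(q_m) (the vertical gap between SMC and demand is zero at q* and MEC at q_m).
DWL = ½ × 3.5329 × 29.3232 = 51.7980.

DWL = $51.8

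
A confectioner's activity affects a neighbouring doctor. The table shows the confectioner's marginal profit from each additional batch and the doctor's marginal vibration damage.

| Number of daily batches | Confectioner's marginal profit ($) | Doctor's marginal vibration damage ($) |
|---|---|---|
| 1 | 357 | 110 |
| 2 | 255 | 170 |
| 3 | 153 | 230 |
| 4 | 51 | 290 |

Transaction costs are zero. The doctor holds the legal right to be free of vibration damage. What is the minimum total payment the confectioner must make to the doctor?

Efficient level: marginal profit ≥ marginal vibration damage through level 2, so k* = 2.
With the doctor holding the right, the confectioner must at least compensate total damage at k*: 110 + 170 = 280.

$280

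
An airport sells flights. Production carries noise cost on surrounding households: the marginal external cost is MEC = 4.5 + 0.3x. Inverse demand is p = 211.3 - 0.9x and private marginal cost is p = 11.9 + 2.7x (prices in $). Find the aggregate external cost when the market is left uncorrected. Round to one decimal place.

Market equilibrium (private): 11.9 + 2.7x = 211.3 - 0.9x → x_m = 55.3889.
Total external cost = ∫₀^{x_m} (4.5 + 0.3x) dx = 4.5×55.3889 + ½×0.3×55.3889² = 709.4396.

$709.4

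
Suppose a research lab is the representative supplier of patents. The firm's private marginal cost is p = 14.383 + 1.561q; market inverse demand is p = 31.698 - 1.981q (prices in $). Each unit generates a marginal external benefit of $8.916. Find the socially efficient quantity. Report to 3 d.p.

Social marginal cost = private MC − MEB = 5.467 + 1.561q.
Set SMC = demand: 5.467 + 1.561q = 31.698 - 1.981q → q* = 7.4057.

q* = 7.406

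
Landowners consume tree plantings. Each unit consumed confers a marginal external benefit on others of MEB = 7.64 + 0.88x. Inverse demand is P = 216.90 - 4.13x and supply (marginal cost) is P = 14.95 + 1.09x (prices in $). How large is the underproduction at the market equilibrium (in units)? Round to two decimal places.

Market equilibrium (private): 14.95 + 1.09x = 216.90 - 4.13x → x_m = 38.6877.
Social marginal benefit = demand + MEB = 224.54 - 3.25x.
Set SMB = MC: 224.54 - 3.25x = 14.95 + 1.09x → x* = 48.2926.
Gap = |38.6877 − 48.2926| = 9.6049.

9.60 units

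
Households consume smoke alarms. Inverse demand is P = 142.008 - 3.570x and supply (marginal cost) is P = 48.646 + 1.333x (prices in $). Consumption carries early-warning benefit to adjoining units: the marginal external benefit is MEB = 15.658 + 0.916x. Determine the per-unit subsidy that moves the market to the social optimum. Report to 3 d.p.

Social marginal benefit = demand + MEB = 157.666 - 2.654x.
Set SMB = MC: 157.666 - 2.654x = 48.646 + 1.333x → x* = 27.3439.
The Pigouvian subsidy equals MEB at x*: 15.658 + 0.916×27.3439 = 40.7050.

subsidy = $40.705 per unit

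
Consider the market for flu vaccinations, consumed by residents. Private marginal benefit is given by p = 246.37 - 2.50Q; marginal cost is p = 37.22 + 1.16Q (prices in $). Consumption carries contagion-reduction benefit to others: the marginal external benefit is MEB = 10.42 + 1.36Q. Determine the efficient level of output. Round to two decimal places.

Q* = 95.47

Social marginal benefit = demand + MEB = 256.79 - 1.14Q.
Set SMB = MC: 256.79 - 1.14Q = 37.22 + 1.16Q → Q* = 95.4652.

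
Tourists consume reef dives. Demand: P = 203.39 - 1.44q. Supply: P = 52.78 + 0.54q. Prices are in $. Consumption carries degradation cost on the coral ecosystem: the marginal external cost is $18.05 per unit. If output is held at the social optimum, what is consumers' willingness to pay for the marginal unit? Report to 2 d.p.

P = $106.98

Social marginal benefit = demand − MEC = 185.34 - 1.44q.
Set SMB = MC: 185.34 - 1.44q = 52.78 + 0.54q → q* = 66.9495.
Consumer price on the demand curve at q*: 203.39 − 1.44×66.9495 = 106.9827.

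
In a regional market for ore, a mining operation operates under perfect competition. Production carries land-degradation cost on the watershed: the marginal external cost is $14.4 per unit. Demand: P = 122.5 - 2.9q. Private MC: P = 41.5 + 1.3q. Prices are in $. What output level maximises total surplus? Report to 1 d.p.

Social marginal cost = private MC + MEC = 55.9 + 1.3q.
Set SMC = demand: 55.9 + 1.3q = 122.5 - 2.9q → q* = 15.8571.

q* = 15.9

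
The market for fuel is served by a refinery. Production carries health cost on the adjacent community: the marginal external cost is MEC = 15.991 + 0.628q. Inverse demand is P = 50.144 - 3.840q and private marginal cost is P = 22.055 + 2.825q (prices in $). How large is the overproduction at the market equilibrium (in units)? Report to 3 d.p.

Market equilibrium (private): 22.055 + 2.825q = 50.144 - 3.840q → q_m = 4.2144.
Social marginal cost = private MC + MEC = 38.046 + 3.453q.
Set SMC = demand: 38.046 + 3.453q = 50.144 - 3.840q → q* = 1.6589.
Gap = |4.2144 − 1.6589| = 2.5555.

2.556 units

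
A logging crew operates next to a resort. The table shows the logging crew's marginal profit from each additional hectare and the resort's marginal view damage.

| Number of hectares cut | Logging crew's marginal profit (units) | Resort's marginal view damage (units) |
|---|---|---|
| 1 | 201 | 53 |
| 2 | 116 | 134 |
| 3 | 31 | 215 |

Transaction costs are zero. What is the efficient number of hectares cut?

1

Bargaining reaches the level where marginal profit last exceeds marginal view damage.
That holds through level 1 (201 ≥ 53) but not at 2 (116 < 134).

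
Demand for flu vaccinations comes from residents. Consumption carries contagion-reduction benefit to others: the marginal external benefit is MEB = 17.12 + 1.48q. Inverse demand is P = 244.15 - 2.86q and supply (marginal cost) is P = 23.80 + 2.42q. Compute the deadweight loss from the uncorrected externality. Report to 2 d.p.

Market equilibrium (private): 23.80 + 2.42q = 244.15 - 2.86q → q_m = 41.7330.
Social marginal benefit = demand + MEB = 261.27 - 1.38q.
Set SMB = MC: 261.27 - 1.38q = 23.80 + 2.42q → q* = 62.4921.
The loss is the area between SMB and MC from q* to q_m; with linear curves that's a triangle of height MEB(q_m).
DWL = ½ × 20.7591 × 78.8848 = 818.7887.

DWL = 818.79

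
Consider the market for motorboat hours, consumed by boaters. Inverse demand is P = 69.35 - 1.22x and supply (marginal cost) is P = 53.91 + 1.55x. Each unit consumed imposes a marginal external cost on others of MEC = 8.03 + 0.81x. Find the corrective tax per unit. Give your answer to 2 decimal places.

Social marginal benefit = demand − MEC = 61.32 - 2.03x.
Set SMB = MC: 61.32 - 2.03x = 53.91 + 1.55x → x* = 2.0698.
The Pigouvian tax equals MEC at x*: 8.03 + 0.81×2.0698 = 9.7065.

tax = 9.71 per unit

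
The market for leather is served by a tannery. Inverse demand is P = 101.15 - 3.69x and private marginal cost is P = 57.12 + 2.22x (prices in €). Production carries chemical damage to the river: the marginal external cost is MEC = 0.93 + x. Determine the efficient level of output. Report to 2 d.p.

Social marginal cost = private MC + MEC = 58.05 + 3.22x.
Set SMC = demand: 58.05 + 3.22x = 101.15 - 3.69x → x* = 6.2373.

x* = 6.24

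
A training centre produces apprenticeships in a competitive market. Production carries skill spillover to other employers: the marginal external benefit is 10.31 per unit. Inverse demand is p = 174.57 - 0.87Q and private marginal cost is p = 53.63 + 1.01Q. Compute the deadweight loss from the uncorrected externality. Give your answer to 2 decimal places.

Market equilibrium (private): 53.63 + 1.01Q = 174.57 - 0.87Q → Q_m = 64.3298.
Social marginal cost = private MC − MEB = 43.32 + 1.01Q.
Set SMC = demand: 43.32 + 1.01Q = 174.57 - 0.87Q → Q* = 69.8138.
Between Q* and Q_m the wedge demand − SMC runs linearly from 0 to MEB(Q_m), so the loss is a triangle.
DWL = ½ × 5.4840 × 10.3100 = 28.2700.

DWL = 28.27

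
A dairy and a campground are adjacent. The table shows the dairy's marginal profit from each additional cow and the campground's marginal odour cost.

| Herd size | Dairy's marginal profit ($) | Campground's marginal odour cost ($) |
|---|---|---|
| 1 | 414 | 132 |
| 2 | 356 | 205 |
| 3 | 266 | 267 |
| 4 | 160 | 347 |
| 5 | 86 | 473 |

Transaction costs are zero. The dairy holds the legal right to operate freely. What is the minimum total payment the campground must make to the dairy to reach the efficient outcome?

Left alone the dairy would choose level 5 (marginal profit stays positive).
Efficient level: k* = 2 (marginal profit ≥ marginal odour cost through 2).
The campground must at least cover the dairy's forgone profit from cutting 5→2: 266 + 160 + 86 = 512.

$512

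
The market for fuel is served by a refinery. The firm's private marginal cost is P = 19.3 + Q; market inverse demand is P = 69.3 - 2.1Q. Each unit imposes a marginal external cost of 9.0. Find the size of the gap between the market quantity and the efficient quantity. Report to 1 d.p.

2.9 units

Market equilibrium (private): 19.3 + Q = 69.3 - 2.1Q → Q_m = 16.1290.
Social marginal cost = private MC + MEC = 28.3 + Q.
Set SMC = demand: 28.3 + Q = 69.3 - 2.1Q → Q* = 13.2258.
Gap = |16.1290 − 13.2258| = 2.9032.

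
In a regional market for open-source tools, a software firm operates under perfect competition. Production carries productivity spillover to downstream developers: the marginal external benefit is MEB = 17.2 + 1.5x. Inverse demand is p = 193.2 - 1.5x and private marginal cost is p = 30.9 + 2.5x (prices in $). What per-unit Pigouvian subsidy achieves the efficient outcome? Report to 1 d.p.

subsidy = $124.9 per unit

Social marginal cost = private MC − MEB = 13.7 + x.
Set SMC = demand: 13.7 + x = 193.2 - 1.5x → x* = 71.8000.
The Pigouvian subsidy equals MEB at x*: 17.2 + 1.5×71.8000 = 124.9000.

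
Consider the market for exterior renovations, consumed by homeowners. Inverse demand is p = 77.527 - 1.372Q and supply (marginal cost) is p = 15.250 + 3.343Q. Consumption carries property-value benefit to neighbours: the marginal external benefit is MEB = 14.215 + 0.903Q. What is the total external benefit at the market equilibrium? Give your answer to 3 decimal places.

Market equilibrium (private): 15.250 + 3.343Q = 77.527 - 1.372Q → Q_m = 13.2083.
Total external benefit = ∫₀^{Q_m} (14.215 + 0.903Q) dQ = 14.215×13.2083 + ½×0.903×13.2083² = 266.5243.

266.524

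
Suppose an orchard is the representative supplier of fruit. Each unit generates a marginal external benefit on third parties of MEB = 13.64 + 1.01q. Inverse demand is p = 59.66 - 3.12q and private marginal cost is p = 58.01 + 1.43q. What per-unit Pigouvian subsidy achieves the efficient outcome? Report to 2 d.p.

subsidy = 18.00 per unit

Social marginal cost = private MC − MEB = 44.37 + 0.42q.
Set SMC = demand: 44.37 + 0.42q = 59.66 - 3.12q → q* = 4.3192.
The Pigouvian subsidy equals MEB at q*: 13.64 + 1.01×4.3192 = 18.0024.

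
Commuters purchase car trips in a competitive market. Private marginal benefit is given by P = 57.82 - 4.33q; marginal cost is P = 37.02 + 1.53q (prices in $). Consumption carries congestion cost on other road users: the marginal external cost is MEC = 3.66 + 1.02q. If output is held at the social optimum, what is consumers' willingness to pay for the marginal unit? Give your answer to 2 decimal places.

Social marginal benefit = demand − MEC = 54.16 - 5.35q.
Set SMB = MC: 54.16 - 5.35q = 37.02 + 1.53q → q* = 2.4913.
Consumer price on the demand curve at q*: 57.82 − 4.33×2.4913 = 47.0327.

P = $47.03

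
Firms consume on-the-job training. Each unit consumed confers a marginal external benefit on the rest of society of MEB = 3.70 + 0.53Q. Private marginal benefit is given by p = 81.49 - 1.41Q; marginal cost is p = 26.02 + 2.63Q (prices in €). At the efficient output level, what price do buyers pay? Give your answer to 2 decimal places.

Social marginal benefit = demand + MEB = 85.19 - 0.88Q.
Set SMB = MC: 85.19 - 0.88Q = 26.02 + 2.63Q → Q* = 16.8575.
Consumer price on the demand curve at Q*: 81.49 − 1.41×16.8575 = 57.7209.

P = €57.72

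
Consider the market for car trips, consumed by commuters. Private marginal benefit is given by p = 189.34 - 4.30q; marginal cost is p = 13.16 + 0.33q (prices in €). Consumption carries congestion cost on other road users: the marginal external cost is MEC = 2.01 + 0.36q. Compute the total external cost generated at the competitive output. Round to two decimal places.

€337.11

Market equilibrium (private): 13.16 + 0.33q = 189.34 - 4.30q → q_m = 38.0518.
Total external cost = ∫₀^{q_m} (2.01 + 0.36q) dq = 2.01×38.0518 + ½×0.36×38.0518² = 337.1132.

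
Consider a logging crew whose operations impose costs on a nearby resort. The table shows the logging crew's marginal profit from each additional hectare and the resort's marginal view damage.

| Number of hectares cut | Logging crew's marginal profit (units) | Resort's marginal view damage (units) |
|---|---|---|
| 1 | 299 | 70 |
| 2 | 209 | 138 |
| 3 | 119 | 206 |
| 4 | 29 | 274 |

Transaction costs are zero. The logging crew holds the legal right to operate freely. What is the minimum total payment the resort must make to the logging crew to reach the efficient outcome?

Left alone the logging crew would choose level 4 (marginal profit stays positive).
Efficient level: k* = 2 (marginal profit ≥ marginal view damage through 2).
The resort must at least cover the logging crew's forgone profit from cutting 4→2: 119 + 29 = 148.

148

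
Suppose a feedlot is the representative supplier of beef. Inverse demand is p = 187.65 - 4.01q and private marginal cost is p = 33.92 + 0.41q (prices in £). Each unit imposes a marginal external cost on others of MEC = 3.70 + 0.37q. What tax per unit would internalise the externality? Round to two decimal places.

tax = £15.29 per unit

Social marginal cost = private MC + MEC = 37.62 + 0.78q.
Set SMC = demand: 37.62 + 0.78q = 187.65 - 4.01q → q* = 31.3215.
The Pigouvian tax equals MEC at q*: 3.70 + 0.37×31.3215 = 15.2890.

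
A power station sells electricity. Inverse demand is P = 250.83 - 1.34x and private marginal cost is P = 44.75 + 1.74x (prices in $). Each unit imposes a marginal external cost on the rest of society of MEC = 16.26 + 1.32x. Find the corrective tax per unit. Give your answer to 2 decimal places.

Social marginal cost = private MC + MEC = 61.01 + 3.06x.
Set SMC = demand: 61.01 + 3.06x = 250.83 - 1.34x → x* = 43.1409.
The Pigouvian tax equals MEC at x*: 16.26 + 1.32×43.1409 = 73.2060.

tax = $73.21 per unit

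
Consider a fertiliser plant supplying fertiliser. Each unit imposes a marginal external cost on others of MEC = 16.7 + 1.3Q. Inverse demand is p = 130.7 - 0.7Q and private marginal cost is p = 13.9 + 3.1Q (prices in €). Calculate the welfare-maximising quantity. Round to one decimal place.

Social marginal cost = private MC + MEC = 30.6 + 4.4Q.
Set SMC = demand: 30.6 + 4.4Q = 130.7 - 0.7Q → Q* = 19.6275.

Q* = 19.6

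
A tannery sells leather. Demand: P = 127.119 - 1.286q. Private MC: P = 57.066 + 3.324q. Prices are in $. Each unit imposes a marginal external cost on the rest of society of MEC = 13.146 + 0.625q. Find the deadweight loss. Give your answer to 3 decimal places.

Market equilibrium (private): 57.066 + 3.324q = 127.119 - 1.286q → q_m = 15.1959.
Social marginal cost = private MC + MEC = 70.212 + 3.949q.
Set SMC = demand: 70.212 + 3.949q = 127.119 - 1.286q → q* = 10.8705.
The loss is the area between SMC and demand from q* to q_m; with linear curves that's a triangle of height MEC(q_m).
DWL = ½ × 4.3254 × 22.6434 = 48.9709.

DWL = $48.971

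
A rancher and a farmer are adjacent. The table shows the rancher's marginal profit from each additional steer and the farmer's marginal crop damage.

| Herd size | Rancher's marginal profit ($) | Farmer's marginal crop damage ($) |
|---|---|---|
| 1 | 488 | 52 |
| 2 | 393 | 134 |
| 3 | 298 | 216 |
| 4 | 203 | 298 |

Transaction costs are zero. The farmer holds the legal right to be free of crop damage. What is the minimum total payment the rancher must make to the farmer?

Efficient level: marginal profit ≥ marginal crop damage through level 3, so k* = 3.
With the farmer holding the right, the rancher must at least compensate total damage at k*: 52 + 134 + 216 = 402.

$402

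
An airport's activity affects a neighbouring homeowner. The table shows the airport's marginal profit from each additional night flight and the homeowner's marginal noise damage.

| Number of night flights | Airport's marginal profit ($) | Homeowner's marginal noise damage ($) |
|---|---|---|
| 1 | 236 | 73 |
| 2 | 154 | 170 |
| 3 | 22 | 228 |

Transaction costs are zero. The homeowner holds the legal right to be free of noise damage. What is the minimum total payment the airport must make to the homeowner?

Efficient level: marginal profit ≥ marginal noise damage through level 1, so k* = 1.
With the homeowner holding the right, the airport must at least compensate total damage at k*: 73 = 73.

$73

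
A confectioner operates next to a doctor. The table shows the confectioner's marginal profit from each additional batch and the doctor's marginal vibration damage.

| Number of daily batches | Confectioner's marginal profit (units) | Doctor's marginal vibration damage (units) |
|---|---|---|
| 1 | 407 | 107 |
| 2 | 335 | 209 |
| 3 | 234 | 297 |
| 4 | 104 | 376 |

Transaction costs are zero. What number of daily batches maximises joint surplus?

2

Bargaining reaches the level where marginal profit last exceeds marginal vibration damage.
That holds through level 2 (335 ≥ 209) but not at 3 (234 < 297).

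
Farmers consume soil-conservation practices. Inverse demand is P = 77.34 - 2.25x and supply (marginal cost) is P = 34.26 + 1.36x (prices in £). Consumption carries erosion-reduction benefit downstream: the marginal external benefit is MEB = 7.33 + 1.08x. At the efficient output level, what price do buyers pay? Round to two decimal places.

Social marginal benefit = demand + MEB = 84.67 - 1.17x.
Set SMB = MC: 84.67 - 1.17x = 34.26 + 1.36x → x* = 19.9249.
Consumer price on the demand curve at x*: 77.34 − 2.25×19.9249 = 32.5090.

P = £32.51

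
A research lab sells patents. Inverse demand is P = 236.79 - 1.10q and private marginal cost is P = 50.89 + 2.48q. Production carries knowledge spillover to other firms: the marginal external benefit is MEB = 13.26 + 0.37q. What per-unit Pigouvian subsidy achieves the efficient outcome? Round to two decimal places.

subsidy = 36.22 per unit

Social marginal cost = private MC − MEB = 37.63 + 2.11q.
Set SMC = demand: 37.63 + 2.11q = 236.79 - 1.10q → q* = 62.0436.
The Pigouvian subsidy equals MEB at q*: 13.26 + 0.37×62.0436 = 36.2161.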